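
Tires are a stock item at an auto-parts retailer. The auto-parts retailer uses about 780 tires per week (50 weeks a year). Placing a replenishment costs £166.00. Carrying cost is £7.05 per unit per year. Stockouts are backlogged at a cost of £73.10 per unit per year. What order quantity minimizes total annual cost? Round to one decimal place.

Annual demand D = 780 × 50 = 39,000.
With planned backorders, Q* = √(2DS/H) · √((H+B)/B).
√(2DS/H) = √(2 × 39,000 × 166 / 7.05) = 1355.211.
√((H+B)/B) = √((7.05+73.1)/73.1) = 1.0471.
Q* ≈ 1419.057.

Q* ≈ 1,419.1 tires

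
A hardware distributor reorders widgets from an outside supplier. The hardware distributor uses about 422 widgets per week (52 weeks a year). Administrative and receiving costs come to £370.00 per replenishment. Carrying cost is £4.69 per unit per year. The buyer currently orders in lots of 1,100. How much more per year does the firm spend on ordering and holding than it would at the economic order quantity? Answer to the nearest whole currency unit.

Annual demand D = 422 × 52 = 21,944.
EOQ = √(2DS/H) = √(2 × 21,944 × 370 / 4.69) ≈ 1860.75.
Cost at Q* = (D/Q*)S + (Q*/2)H = √(2DSH) ≈ £8,726.90.
Cost at Q = 1,100: (21,944/1,100)×370 + (1,100/2)×4.69 = £7,381.16 + £2,579.50 = £9,960.66.
Excess = £9,960.66 − £8,726.90 = £1,233.76.

Extra cost ≈ £1,234 per year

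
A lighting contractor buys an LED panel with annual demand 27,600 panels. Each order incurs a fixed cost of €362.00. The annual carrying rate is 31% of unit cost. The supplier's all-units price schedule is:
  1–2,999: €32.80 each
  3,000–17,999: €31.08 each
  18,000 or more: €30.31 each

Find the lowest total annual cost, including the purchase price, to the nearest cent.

TC* ≈ €875,590.60

Holding cost per unit per year at price C is H = 0.31·C.
For each price level, check whether its EOQ is feasible; otherwise the best quantity at that price is the breakpoint.
EOQ at €32.80 = 1401.9 (feasible in tier 1): TC = 27,600×€32.80 + (27,600/1401.9)×362 + (1401.9/2)×0.31×€32.80 = €919,534.16.
EOQ at €31.08 = 1440.1 < 3000, so use break Q=3000: TC = 27,600×€31.08 + (27,600/3000.0)×362 + (3000.0/2)×0.31×€31.08 = €875,590.60.
EOQ at €30.31 = 1458.3 < 18000, so use break Q=18000: TC = 27,600×€30.31 + (27,600/18000.0)×362 + (18000.0/2)×0.31×€30.31 = €921,675.97.
Lowest total cost among the candidates is at Q = 3000.0.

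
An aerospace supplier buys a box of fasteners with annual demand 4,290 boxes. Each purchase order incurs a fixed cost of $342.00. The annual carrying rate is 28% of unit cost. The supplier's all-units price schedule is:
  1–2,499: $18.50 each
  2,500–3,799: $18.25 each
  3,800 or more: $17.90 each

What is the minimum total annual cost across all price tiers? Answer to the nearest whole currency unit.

TC* ≈ $83,264

Holding cost per unit per year at price C is H = 0.28·C.
Candidates are each tier's EOQ (if it falls in that tier) and each price-break quantity.
EOQ at $18.50 = 752.6 (feasible in tier 1): TC = 4,290×$18.50 + (4,290/752.6)×342 + (752.6/2)×0.28×$18.50 = $83,263.72.
EOQ at $18.25 = 757.8 < 2500, so use break Q=2500: TC = 4,290×$18.25 + (4,290/2500.0)×342 + (2500.0/2)×0.28×$18.25 = $85,266.87.
EOQ at $17.90 = 765.2 < 3800, so use break Q=3800: TC = 4,290×$17.90 + (4,290/3800.0)×342 + (3800.0/2)×0.28×$17.90 = $86,699.90.
Lowest total cost among the candidates is at Q = 752.6.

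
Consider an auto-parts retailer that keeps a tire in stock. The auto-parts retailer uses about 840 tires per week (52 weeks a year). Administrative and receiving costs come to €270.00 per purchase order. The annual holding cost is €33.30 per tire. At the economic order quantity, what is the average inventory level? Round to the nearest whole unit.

Average inventory ≈ 421 tires

Annual demand D = 840 × 52 = 43,680.
EOQ = √(2DS/H) = √(2 × 43,680 × 270 / 33.3) ≈ 841.62.
Average inventory = Q*/2 ≈ 841.62 / 2 = 420.810.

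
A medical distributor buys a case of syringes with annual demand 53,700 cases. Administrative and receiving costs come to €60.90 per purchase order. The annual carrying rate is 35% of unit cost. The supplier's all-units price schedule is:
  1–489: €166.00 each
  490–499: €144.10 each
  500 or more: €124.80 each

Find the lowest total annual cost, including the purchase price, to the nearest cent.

TC* ≈ €6,719,220.66

Holding cost per unit per year at price C is H = 0.35·C.
For each price level, check whether its EOQ is feasible; otherwise the best quantity at that price is the breakpoint.
EOQ at €166.00 = 335.5 (feasible in tier 1): TC = 53,700×€166.00 + (53,700/335.5)×60.9 + (335.5/2)×0.35×€166.00 = €8,933,693.91.
EOQ at €144.10 = 360.1 < 490, so use break Q=490: TC = 53,700×€144.10 + (53,700/490.0)×60.9 + (490.0/2)×0.35×€144.10 = €7,757,200.72.
EOQ at €124.80 = 387.0 < 500, so use break Q=500: TC = 53,700×€124.80 + (53,700/500.0)×60.9 + (500.0/2)×0.35×€124.80 = €6,719,220.66.
Lowest total cost among the candidates is at Q = 500.0.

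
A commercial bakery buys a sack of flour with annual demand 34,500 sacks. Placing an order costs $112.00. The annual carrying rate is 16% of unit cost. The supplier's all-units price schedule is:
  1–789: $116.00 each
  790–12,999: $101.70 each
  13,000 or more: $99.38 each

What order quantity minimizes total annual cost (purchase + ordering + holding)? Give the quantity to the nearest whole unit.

Holding cost per unit per year at price C is H = 0.16·C.
Evaluate total cost at each tier's feasible EOQ or, if the EOQ is below the tier, at the tier's minimum quantity.
EOQ at $116.00 = 645.3 (feasible in tier 1): TC = 34,500×$116.00 + (34,500/645.3)×112 + (645.3/2)×0.16×$116.00 = $4,013,976.30.
EOQ at $101.70 = 689.1 < 790, so use break Q=790: TC = 34,500×$101.70 + (34,500/790.0)×112 + (790.0/2)×0.16×$101.70 = $3,519,968.58.
EOQ at $99.38 = 697.1 < 13000, so use break Q=13000: TC = 34,500×$99.38 + (34,500/13000.0)×112 + (13000.0/2)×0.16×$99.38 = $3,532,262.43.
Lowest total cost is $3,519,968.58 at Q = 790.0.

Q* ≈ 790 sacks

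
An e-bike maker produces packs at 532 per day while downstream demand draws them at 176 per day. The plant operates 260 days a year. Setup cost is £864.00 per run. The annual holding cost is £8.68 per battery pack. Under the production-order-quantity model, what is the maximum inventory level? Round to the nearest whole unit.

Annual demand D = 176 × 260 = 45,760.
Production build-up factor (1 − d/p) = 1 − 176/532 = 0.6692.
Q* = √(2DS / (H(1 − d/p))) = √(2 × 45,760 × 864 / (8.68 × 0.6692)).
= √(79,073,280 / 5.8084) ≈ 3689.656.
Maximum inventory = Q*(1 − d/p) = 3689.656 × 0.6692 ≈ 2469.018.

I_max ≈ 2,469 packs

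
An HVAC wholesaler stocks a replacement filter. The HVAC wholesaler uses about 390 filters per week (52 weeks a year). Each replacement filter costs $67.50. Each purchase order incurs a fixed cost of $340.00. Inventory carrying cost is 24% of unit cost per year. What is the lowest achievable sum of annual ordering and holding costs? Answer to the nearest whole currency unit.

Annual demand D = 390 × 52 = 20,280.
Holding cost H = 0.24 × $67.50 = $16.2000 per unit per year.
EOQ = √(2DS/H) = √(2 × 20,280 × 340 / 16.2) ≈ 922.64.
At Q*, ordering cost (D/Q*)S equals holding cost (Q*/2)H, each = √(DSH/2).
Minimum total = √(2DSH) = √(2 × 20,280 × 340 × 16.2) ≈ 14946.721.

TC* ≈ $14,947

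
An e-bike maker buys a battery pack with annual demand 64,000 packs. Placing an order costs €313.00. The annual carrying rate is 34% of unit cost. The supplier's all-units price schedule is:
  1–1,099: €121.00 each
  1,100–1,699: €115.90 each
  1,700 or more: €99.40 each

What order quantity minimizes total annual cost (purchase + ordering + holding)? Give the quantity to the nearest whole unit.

Holding cost per unit per year at price C is H = 0.34·C.
Candidates are each tier's EOQ (if it falls in that tier) and each price-break quantity.
EOQ at €121.00 = 986.8 (feasible in tier 1): TC = 64,000×€121.00 + (64,000/986.8)×313 + (986.8/2)×0.34×€121.00 = €7,784,598.44.
EOQ at €115.90 = 1008.3 < 1100, so use break Q=1100: TC = 64,000×€115.90 + (64,000/1100.0)×313 + (1100.0/2)×0.34×€115.90 = €7,457,484.21.
EOQ at €99.40 = 1088.8 < 1700, so use break Q=1700: TC = 64,000×€99.40 + (64,000/1700.0)×313 + (1700.0/2)×0.34×€99.40 = €6,402,110.13.
Lowest total cost is €6,402,110.13 at Q = 1700.0.

Q* ≈ 1,700 packs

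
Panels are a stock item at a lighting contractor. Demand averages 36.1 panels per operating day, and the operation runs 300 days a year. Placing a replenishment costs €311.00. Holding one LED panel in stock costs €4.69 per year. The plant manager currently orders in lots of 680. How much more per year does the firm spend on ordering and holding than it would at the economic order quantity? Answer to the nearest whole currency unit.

Annual demand D = 36.1 × 300 = 10,830.
EOQ = √(2DS/H) = √(2 × 10,830 × 311 / 4.69) ≈ 1198.46.
Cost at Q* = (D/Q*)S + (Q*/2)H = √(2DSH) ≈ €5,620.77.
Cost at Q = 680: (10,830/680)×311 + (680/2)×4.69 = €4,953.13 + €1,594.60 = €6,547.73.
Excess = €6,547.73 − €5,620.77 = €926.96.

Extra cost ≈ €927 per year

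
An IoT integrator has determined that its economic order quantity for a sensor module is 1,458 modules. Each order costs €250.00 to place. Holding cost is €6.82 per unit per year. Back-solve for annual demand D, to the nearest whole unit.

Invert the EOQ relation Q*² = 2DS/H.
From Q* = √(2DS/H): D = Q*²H / (2S) = 1,458² × 6.82 / (2 × 250) = 28995.421.

D ≈ 28,995 modules per year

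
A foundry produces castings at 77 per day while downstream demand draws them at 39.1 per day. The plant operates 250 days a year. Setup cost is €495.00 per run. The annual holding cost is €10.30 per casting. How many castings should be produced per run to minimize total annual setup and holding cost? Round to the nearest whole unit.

Annual demand D = 39.1 × 250 = 9,775.
Production build-up factor (1 − d/p) = 1 − 39.1/77 = 0.4922.
Q* = √(2DS / (H(1 − d/p))) = √(2 × 9,775 × 495 / (10.3 × 0.4922)).
= √(9,677,250 / 5.0697) ≈ 1381.603.

Q* ≈ 1,382 castings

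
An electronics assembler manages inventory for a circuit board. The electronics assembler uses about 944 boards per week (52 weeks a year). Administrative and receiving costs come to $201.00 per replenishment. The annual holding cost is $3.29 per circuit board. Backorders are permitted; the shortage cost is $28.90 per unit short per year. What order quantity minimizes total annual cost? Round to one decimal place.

Q* ≈ 2,584.7 boards

Annual demand D = 944 × 52 = 49,088.
With planned backorders, Q* = √(2DS/H) · √((H+B)/B).
√(2DS/H) = √(2 × 49,088 × 201 / 3.29) = 2449.079.
√((H+B)/B) = √((3.29+28.9)/28.9) = 1.0554.
Q* ≈ 2584.725.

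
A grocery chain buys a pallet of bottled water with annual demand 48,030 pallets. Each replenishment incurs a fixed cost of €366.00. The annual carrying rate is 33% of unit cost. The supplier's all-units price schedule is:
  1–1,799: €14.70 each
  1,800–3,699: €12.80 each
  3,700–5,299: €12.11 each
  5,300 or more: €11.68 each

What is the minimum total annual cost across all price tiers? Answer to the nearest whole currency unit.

Holding cost per unit per year at price C is H = 0.33·C.
Candidates are each tier's EOQ (if it falls in that tier) and each price-break quantity.
Tier 1 (€14.70): EOQ = 2692.1 exceeds tier's upper bound 1799, so this tier is dominated.
EOQ at €12.80 = 2885.0 (feasible in tier 2): TC = 48,030×€12.80 + (48,030/2885.0)×366 + (2885.0/2)×0.33×€12.80 = €626,970.35.
EOQ at €12.11 = 2966.1 < 3700, so use break Q=3700: TC = 48,030×€12.11 + (48,030/3700.0)×366 + (3700.0/2)×0.33×€12.11 = €593,787.53.
EOQ at €11.68 = 3020.2 < 5300, so use break Q=5300: TC = 48,030×€11.68 + (48,030/5300.0)×366 + (5300.0/2)×0.33×€11.68 = €574,521.35.
Lowest total cost among the candidates is at Q = 5300.0.

TC* ≈ €574,521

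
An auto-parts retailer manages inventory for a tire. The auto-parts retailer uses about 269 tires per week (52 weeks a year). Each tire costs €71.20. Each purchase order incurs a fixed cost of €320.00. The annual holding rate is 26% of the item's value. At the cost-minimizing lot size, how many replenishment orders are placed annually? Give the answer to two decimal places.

Annual demand D = 269 × 52 = 13,988.
Holding cost H = 0.26 × €71.20 = €18.5120 per unit per year.
The optimal lot size = √(2DS/H) = √(2 × 13,988 × 320 / 18.512) ≈ 695.41.
Orders per year = D / Q* = 13,988 / 695.41 ≈ 20.115.

N ≈ 20.11 orders per year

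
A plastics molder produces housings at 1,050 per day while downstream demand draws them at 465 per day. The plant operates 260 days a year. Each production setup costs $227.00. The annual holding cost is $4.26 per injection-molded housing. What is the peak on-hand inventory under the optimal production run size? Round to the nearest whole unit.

Annual demand D = 465 × 260 = 120,900.
Production build-up factor (1 − d/p) = 1 − 465/1,050 = 0.5571.
Q* = √(2DS / (H(1 − d/p))) = √(2 × 120,900 × 227 / (4.26 × 0.5571)).
= √(54,888,600 / 2.3734) ≈ 4808.980.
Maximum inventory = Q*(1 − d/p) = 4808.980 × 0.5571 ≈ 2679.289.

I_max ≈ 2,679 housings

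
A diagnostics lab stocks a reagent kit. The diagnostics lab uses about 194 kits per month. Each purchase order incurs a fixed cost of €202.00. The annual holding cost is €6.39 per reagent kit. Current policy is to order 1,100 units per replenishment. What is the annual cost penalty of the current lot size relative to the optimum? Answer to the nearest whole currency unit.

Annual demand D = 194 × 12 = 2,328.
EOQ = √(2DS/H) = √(2 × 2,328 × 202 / 6.39) ≈ 383.65.
Cost at Q* = (D/Q*)S + (Q*/2)H = √(2DSH) ≈ €2,451.50.
Cost at Q = 1,100: (2,328/1,100)×202 + (1,100/2)×6.39 = €427.51 + €3,514.50 = €3,942.01.
Excess = €3,942.01 − €2,451.50 = €1,490.50.

Extra cost ≈ €1,491 per year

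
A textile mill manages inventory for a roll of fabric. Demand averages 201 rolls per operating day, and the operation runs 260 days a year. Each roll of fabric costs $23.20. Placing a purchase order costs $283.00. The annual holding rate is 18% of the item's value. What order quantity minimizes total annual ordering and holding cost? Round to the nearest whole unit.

Annual demand D = 201 × 260 = 52,260.
Holding cost H = 0.18 × $23.20 = $4.1760 per unit per year.
EOQ = √(2DS / H) = √(2 × 52,260 × 283 / 4.176).
= √(29,579,160 / 4.176) = √7,083,132.1839 ≈ 2661.415.

Q* ≈ 2,661 rolls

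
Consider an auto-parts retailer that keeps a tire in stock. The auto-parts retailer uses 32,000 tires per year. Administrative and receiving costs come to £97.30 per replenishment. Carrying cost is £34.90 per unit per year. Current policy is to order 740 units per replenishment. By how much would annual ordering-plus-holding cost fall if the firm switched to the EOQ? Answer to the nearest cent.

Extra cost ≈ £2,378.48 per year

EOQ = √(2DS/H) = √(2 × 32,000 × 97.3 / 34.9) ≈ 422.41.
Cost at Q* = (D/Q*)S + (Q*/2)H = √(2DSH) ≈ £14,742.09.
Cost at Q = 740: (32,000/740)×97.3 + (740/2)×34.9 = £4,207.57 + £12,913.00 = £17,120.57.
Excess = £17,120.57 − £14,742.09 = £2,378.48.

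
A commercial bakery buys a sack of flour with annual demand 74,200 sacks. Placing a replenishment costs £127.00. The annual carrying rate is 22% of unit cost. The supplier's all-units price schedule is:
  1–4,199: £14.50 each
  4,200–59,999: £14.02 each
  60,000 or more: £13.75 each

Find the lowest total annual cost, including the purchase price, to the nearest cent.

TC* ≈ £1,049,004.91

Holding cost per unit per year at price C is H = 0.22·C.
For each price level, check whether its EOQ is feasible; otherwise the best quantity at that price is the breakpoint.
EOQ at £14.50 = 2430.7 (feasible in tier 1): TC = 74,200×£14.50 + (74,200/2430.7)×127 + (2430.7/2)×0.22×£14.50 = £1,083,653.79.
EOQ at £14.02 = 2471.9 < 4200, so use break Q=4200: TC = 74,200×£14.02 + (74,200/4200.0)×127 + (4200.0/2)×0.22×£14.02 = £1,049,004.91.
EOQ at £13.75 = 2496.1 < 60000, so use break Q=60000: TC = 74,200×£13.75 + (74,200/60000.0)×127 + (60000.0/2)×0.22×£13.75 = £1,111,157.06.
Lowest total cost among the candidates is at Q = 4200.0.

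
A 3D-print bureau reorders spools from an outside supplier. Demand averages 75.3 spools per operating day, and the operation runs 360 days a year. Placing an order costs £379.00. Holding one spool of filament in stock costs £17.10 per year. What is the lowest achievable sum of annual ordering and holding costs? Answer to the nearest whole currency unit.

Annual demand D = 75.3 × 360 = 27,108.
EOQ = √(2DS/H) = √(2 × 27,108 × 379 / 17.1) ≈ 1096.19.
At Q*, ordering cost (D/Q*)S equals holding cost (Q*/2)H, each = √(DSH/2).
Minimum total = √(2DSH) = √(2 × 27,108 × 379 × 17.1) ≈ 18744.825.

TC* ≈ £18,745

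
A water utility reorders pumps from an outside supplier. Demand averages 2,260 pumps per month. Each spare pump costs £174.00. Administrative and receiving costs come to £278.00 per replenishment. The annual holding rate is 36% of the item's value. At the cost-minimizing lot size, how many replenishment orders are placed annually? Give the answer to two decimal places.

Annual demand D = 2,260 × 12 = 27,120.
Holding cost H = 0.36 × £174.00 = £62.6400 per unit per year.
The optimal lot size = √(2DS/H) = √(2 × 27,120 × 278 / 62.64) ≈ 490.63.
Orders per year = D / Q* = 27,120 / 490.63 ≈ 55.276.

N ≈ 55.28 orders per year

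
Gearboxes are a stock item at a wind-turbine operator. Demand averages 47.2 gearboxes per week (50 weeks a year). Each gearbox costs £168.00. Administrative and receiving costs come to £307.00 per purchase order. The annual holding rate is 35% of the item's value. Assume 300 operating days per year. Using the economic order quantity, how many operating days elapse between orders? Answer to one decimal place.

Annual demand D = 47.2 × 50 = 2,360.
Holding cost H = 0.35 × £168.00 = £58.8000 per unit per year.
The optimal lot size = √(2DS/H) = √(2 × 2,360 × 307 / 58.8) ≈ 156.98.
Cycle time = Q*/D × 300 = 156.98 / 2,360 × 300 ≈ 19.955 days.

T ≈ 20.0 days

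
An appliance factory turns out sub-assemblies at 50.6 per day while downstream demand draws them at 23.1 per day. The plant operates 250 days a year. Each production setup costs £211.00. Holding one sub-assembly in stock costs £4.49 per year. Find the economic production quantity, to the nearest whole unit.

Q* ≈ 999 sub-assemblies

Annual demand D = 23.1 × 250 = 5,775.
Production build-up factor (1 − d/p) = 1 − 23.1/50.6 = 0.5435.
Q* = √(2DS / (H(1 − d/p))) = √(2 × 5,775 × 211 / (4.49 × 0.5435)).
= √(2,437,050 / 2.4402) ≈ 999.351.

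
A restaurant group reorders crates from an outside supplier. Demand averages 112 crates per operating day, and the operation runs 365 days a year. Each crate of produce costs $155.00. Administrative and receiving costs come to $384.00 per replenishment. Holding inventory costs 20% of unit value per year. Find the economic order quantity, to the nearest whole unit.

Q* ≈ 1,006 crates

Annual demand D = 112 × 365 = 40,880.
Holding cost H = 0.20 × $155.00 = $31.0000 per unit per year.
EOQ = √(2DS / H) = √(2 × 40,880 × 384 / 31).
= √(31,395,840 / 31) = √1,012,769.0323 ≈ 1006.364.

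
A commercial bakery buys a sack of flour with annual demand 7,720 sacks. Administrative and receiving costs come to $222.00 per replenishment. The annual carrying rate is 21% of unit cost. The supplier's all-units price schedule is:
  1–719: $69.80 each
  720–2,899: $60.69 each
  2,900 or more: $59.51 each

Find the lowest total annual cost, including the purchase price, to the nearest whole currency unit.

Holding cost per unit per year at price C is H = 0.21·C.
For each price level, check whether its EOQ is feasible; otherwise the best quantity at that price is the breakpoint.
EOQ at $69.80 = 483.6 (feasible in tier 1): TC = 7,720×$69.80 + (7,720/483.6)×222 + (483.6/2)×0.21×$69.80 = $545,944.22.
EOQ at $60.69 = 518.6 < 720, so use break Q=720: TC = 7,720×$60.69 + (7,720/720.0)×222 + (720.0/2)×0.21×$60.69 = $475,495.30.
EOQ at $59.51 = 523.7 < 2900, so use break Q=2900: TC = 7,720×$59.51 + (7,720/2900.0)×222 + (2900.0/2)×0.21×$59.51 = $478,128.97.
Lowest total cost among the candidates is at Q = 720.0.

TC* ≈ $475,495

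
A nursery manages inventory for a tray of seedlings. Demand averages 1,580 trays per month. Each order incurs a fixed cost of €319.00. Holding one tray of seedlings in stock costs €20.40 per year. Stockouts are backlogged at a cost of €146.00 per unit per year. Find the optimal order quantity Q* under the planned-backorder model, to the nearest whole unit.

Q* ≈ 822 trays

Annual demand D = 1,580 × 12 = 18,960.
With planned backorders, Q* = √(2DS/H) · √((H+B)/B).
√(2DS/H) = √(2 × 18,960 × 319 / 20.4) = 770.042.
√((H+B)/B) = √((20.4+146)/146) = 1.0676.
Q* ≈ 822.081.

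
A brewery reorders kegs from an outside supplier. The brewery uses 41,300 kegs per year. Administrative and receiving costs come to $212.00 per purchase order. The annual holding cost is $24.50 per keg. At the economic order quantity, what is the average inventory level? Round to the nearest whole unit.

Q* = √(2DS/H) = √(2 × 41,300 × 212 / 24.5) ≈ 845.42.
Average inventory = Q*/2 ≈ 845.42 / 2 = 422.712.

Average inventory ≈ 423 kegs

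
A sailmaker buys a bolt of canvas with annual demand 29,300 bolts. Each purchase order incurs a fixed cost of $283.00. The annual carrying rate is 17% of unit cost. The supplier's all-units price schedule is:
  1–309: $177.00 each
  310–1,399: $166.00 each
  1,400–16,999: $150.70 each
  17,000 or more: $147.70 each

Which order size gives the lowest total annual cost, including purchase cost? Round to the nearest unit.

Holding cost per unit per year at price C is H = 0.17·C.
For each price level, check whether its EOQ is feasible; otherwise the best quantity at that price is the breakpoint.
Tier 1 ($177.00): EOQ = 742.4 exceeds tier's upper bound 309, so this tier is dominated.
EOQ at $166.00 = 766.6 (feasible in tier 2): TC = 29,300×$166.00 + (29,300/766.6)×283 + (766.6/2)×0.17×$166.00 = $4,885,433.19.
EOQ at $150.70 = 804.6 < 1400, so use break Q=1400: TC = 29,300×$150.70 + (29,300/1400.0)×283 + (1400.0/2)×0.17×$150.70 = $4,439,366.09.
EOQ at $147.70 = 812.7 < 17000, so use break Q=17000: TC = 29,300×$147.70 + (29,300/17000.0)×283 + (17000.0/2)×0.17×$147.70 = $4,541,524.26.
Lowest total cost is $4,439,366.09 at Q = 1400.0.

Q* ≈ 1,400 bolts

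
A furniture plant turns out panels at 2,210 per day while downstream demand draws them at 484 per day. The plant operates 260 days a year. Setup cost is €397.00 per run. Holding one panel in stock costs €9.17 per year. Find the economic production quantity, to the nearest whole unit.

Annual demand D = 484 × 260 = 125,840.
Production build-up factor (1 − d/p) = 1 − 484/2,210 = 0.7810.
Q* = √(2DS / (H(1 − d/p))) = √(2 × 125,840 × 397 / (9.17 × 0.7810)).
= √(99,916,960 / 7.1617) ≈ 3735.173.

Q* ≈ 3,735 panels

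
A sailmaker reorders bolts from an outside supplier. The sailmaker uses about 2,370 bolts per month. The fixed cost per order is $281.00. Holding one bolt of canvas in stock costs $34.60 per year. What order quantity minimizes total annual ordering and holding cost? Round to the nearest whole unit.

Annual demand D = 2,370 × 12 = 28,440.
EOQ = √(2DS / H) = √(2 × 28,440 × 281 / 34.6).
= √(15,983,280 / 34.6) = √461,944.5087 ≈ 679.665.

Q* ≈ 680 bolts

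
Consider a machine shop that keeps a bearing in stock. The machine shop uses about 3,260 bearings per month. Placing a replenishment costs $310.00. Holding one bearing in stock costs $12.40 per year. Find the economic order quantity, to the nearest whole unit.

Q* ≈ 1,399 bearings

Annual demand D = 3,260 × 12 = 39,120.
EOQ = √(2DS / H) = √(2 × 39,120 × 310 / 12.4).
= √(24,254,400 / 12.4) = √1,956,000 ≈ 1398.571.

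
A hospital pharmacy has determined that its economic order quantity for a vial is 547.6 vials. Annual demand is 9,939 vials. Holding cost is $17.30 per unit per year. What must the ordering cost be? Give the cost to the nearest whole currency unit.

S ≈ $261

The basic EOQ model gives Q* = √(2DS/H); rearrange for the unknown.
From Q* = √(2DS/H): S = Q*²H / (2D) = 547.6² × 17.3 / (2 × 9,939) = 260.9758.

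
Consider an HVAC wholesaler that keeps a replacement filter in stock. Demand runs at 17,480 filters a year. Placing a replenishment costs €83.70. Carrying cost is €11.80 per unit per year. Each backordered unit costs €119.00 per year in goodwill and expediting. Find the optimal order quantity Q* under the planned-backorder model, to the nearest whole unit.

With planned backorders, Q* = √(2DS/H) · √((H+B)/B).
√(2DS/H) = √(2 × 17,480 × 83.7 / 11.8) = 497.975.
√((H+B)/B) = √((11.8+119)/119) = 1.0484.
Q* ≈ 522.081.

Q* ≈ 522 filters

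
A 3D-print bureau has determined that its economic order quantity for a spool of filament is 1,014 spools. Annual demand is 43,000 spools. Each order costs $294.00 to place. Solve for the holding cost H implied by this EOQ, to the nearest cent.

H ≈ $24.59

Invert the EOQ relation Q*² = 2DS/H.
From Q* = √(2DS/H): H = 2DS / Q*² = 2 × 43,000 × 294 / 1,014² = 24.5906.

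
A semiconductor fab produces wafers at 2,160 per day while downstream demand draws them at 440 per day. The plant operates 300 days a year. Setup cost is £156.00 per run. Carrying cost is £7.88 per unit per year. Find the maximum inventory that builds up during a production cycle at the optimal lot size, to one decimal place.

I_max ≈ 2,040.0 wafers

Annual demand D = 440 × 300 = 132,000.
Production build-up factor (1 − d/p) = 1 − 440/2,160 = 0.7963.
Q* = √(2DS / (H(1 − d/p))) = √(2 × 132,000 × 156 / (7.88 × 0.7963)).
= √(41,184,000 / 6.2748) ≈ 2561.910.
Maximum inventory = Q*(1 − d/p) = 2561.910 × 0.7963 ≈ 2040.039.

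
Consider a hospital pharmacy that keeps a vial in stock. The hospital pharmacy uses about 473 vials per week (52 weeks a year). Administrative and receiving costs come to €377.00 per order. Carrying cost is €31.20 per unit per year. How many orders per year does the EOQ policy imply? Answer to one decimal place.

N ≈ 31.9 orders per year

Annual demand D = 473 × 52 = 24,596.
Q* = √(2DS/H) = √(2 × 24,596 × 377 / 31.2) ≈ 770.98.
Orders per year = D / Q* = 24,596 / 770.98 ≈ 31.902.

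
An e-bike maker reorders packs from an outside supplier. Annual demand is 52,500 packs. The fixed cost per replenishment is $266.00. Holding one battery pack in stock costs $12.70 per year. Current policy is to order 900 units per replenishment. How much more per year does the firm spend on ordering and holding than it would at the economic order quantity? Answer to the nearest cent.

Extra cost ≈ $2,397.89 per year

EOQ = √(2DS/H) = √(2 × 52,500 × 266 / 12.7) ≈ 1482.97.
Cost at Q* = (D/Q*)S + (Q*/2)H = √(2DSH) ≈ $18,833.77.
Cost at Q = 900: (52,500/900)×266 + (900/2)×12.7 = $15,516.67 + $5,715.00 = $21,231.67.
Excess = $21,231.67 − $18,833.77 = $2,397.89.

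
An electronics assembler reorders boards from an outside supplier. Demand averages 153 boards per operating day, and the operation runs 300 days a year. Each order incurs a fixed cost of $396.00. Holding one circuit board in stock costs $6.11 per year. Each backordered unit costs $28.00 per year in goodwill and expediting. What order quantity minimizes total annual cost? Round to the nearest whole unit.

Annual demand D = 153 × 300 = 45,900.
With planned backorders, Q* = √(2DS/H) · √((H+B)/B).
√(2DS/H) = √(2 × 45,900 × 396 / 6.11) = 2439.205.
√((H+B)/B) = √((6.11+28)/28) = 1.1037.
Q* ≈ 2692.218.

Q* ≈ 2,692 boards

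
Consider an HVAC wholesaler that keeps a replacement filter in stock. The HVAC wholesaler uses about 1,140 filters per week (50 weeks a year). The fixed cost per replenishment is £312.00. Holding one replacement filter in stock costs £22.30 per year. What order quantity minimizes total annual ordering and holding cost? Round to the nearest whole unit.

Annual demand D = 1,140 × 50 = 57,000.
EOQ = √(2DS / H) = √(2 × 57,000 × 312 / 22.3).
= √(35,568,000 / 22.3) = √1,594,977.5785 ≈ 1262.924.

Q* ≈ 1,263 filters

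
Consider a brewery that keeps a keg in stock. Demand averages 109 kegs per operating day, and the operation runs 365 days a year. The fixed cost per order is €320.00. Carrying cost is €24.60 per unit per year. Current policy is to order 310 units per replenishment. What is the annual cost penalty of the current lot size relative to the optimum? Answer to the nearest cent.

Extra cost ≈ €19,853.90 per year

Annual demand D = 109 × 365 = 39,785.
EOQ = √(2DS/H) = √(2 × 39,785 × 320 / 24.6) ≈ 1017.38.
Cost at Q* = (D/Q*)S + (Q*/2)H = √(2DSH) ≈ €25,027.49.
Cost at Q = 310: (39,785/310)×320 + (310/2)×24.6 = €41,068.39 + €3,813.00 = €44,881.39.
Excess = €44,881.39 − €25,027.49 = €19,853.90.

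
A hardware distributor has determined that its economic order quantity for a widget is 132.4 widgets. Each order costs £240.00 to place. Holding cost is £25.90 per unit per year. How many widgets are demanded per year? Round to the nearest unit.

D ≈ 946 widgets per year

Squaring Q* = √(2DS/H) gives Q*² = 2DS/H.
From Q* = √(2DS/H): D = Q*²H / (2S) = 132.4² × 25.9 / (2 × 240) = 945.877.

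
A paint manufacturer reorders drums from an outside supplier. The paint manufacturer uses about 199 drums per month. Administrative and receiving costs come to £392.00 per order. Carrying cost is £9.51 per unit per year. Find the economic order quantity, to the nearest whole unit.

Q* ≈ 444 drums

Annual demand D = 199 × 12 = 2,388.
EOQ = √(2DS / H) = √(2 × 2,388 × 392 / 9.51).
= √(1,872,192 / 9.51) = √196,865.6151 ≈ 443.695.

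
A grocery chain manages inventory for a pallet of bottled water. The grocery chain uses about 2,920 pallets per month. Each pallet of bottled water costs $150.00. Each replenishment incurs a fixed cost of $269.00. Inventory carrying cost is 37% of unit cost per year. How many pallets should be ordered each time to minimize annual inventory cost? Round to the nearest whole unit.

Q* ≈ 583 pallets

Annual demand D = 2,920 × 12 = 35,040.
Holding cost H = 0.37 × $150.00 = $55.5000 per unit per year.
EOQ = √(2DS / H) = √(2 × 35,040 × 269 / 55.5).
= √(18,851,520 / 55.5) = √339,667.027 ≈ 582.810.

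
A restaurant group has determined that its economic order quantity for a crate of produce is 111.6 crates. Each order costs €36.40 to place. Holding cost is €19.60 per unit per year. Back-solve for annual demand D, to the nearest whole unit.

D ≈ 3,353 crates per year

The basic EOQ model gives Q* = √(2DS/H); rearrange for the unknown.
From Q* = √(2DS/H): D = Q*²H / (2S) = 111.6² × 19.6 / (2 × 36.4) = 3353.151.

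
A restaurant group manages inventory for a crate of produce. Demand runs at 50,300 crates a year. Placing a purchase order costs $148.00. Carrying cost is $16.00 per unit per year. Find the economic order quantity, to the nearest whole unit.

Q* ≈ 965 crates

EOQ = √(2DS / H) = √(2 × 50,300 × 148 / 16).
= √(14,888,800 / 16) = √930,550 ≈ 964.650.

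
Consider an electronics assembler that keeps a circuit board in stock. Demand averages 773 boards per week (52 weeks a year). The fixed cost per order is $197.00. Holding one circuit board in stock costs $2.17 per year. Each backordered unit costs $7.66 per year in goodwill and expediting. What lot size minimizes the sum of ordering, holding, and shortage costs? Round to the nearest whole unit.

Q* ≈ 3,060 boards

Annual demand D = 773 × 52 = 40,196.
With planned backorders, Q* = √(2DS/H) · √((H+B)/B).
√(2DS/H) = √(2 × 40,196 × 197 / 2.17) = 2701.529.
√((H+B)/B) = √((2.17+7.66)/7.66) = 1.1328.
Q* ≈ 3060.357.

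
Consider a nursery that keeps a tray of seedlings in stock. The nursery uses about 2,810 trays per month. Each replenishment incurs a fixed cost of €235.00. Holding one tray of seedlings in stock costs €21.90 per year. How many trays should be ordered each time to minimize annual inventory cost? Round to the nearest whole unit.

Annual demand D = 2,810 × 12 = 33,720.
EOQ = √(2DS / H) = √(2 × 33,720 × 235 / 21.9).
= √(15,848,400 / 21.9) = √723,671.2329 ≈ 850.689.

Q* ≈ 851 trays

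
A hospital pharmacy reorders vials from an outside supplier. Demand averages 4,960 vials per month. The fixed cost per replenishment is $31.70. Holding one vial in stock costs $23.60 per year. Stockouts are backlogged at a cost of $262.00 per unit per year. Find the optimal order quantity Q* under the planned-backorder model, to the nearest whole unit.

Annual demand D = 4,960 × 12 = 59,520.
With planned backorders, Q* = √(2DS/H) · √((H+B)/B).
√(2DS/H) = √(2 × 59,520 × 31.7 / 23.6) = 399.871.
√((H+B)/B) = √((23.6+262)/262) = 1.0441.
Q* ≈ 417.492.

Q* ≈ 417 vials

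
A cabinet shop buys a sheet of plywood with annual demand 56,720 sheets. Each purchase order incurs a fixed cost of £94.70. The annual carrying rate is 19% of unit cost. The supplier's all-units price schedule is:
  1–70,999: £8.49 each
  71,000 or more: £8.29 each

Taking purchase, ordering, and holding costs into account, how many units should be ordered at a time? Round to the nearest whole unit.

Q* ≈ 2,581 sheets

Holding cost per unit per year at price C is H = 0.19·C.
Evaluate total cost at each tier's feasible EOQ or, if the EOQ is below the tier, at the tier's minimum quantity.
EOQ at £8.49 = 2580.6 (feasible in tier 1): TC = 56,720×£8.49 + (56,720/2580.6)×94.7 + (2580.6/2)×0.19×£8.49 = £485,715.63.
EOQ at £8.29 = 2611.6 < 71000, so use break Q=71000: TC = 56,720×£8.29 + (56,720/71000.0)×94.7 + (71000.0/2)×0.19×£8.29 = £526,200.50.
Lowest total cost is £485,715.63 at Q = 2580.6.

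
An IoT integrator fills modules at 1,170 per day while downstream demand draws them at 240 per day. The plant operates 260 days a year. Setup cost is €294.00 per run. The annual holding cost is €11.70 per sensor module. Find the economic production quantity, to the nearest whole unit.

Annual demand D = 240 × 260 = 62,400.
Production build-up factor (1 − d/p) = 1 − 240/1,170 = 0.7949.
Q* = √(2DS / (H(1 − d/p))) = √(2 × 62,400 × 294 / (11.7 × 0.7949)).
= √(36,691,200 / 9.3) ≈ 1986.275.

Q* ≈ 1,986 modules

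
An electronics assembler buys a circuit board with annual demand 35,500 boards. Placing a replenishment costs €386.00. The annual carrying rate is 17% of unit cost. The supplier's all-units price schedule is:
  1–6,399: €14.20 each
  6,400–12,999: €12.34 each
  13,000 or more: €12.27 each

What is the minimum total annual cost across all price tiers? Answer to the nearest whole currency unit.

Holding cost per unit per year at price C is H = 0.17·C.
Candidates are each tier's EOQ (if it falls in that tier) and each price-break quantity.
EOQ at €14.20 = 3369.4 (feasible in tier 1): TC = 35,500×€14.20 + (35,500/3369.4)×386 + (3369.4/2)×0.17×€14.20 = €512,233.76.
EOQ at €12.34 = 3614.4 < 6400, so use break Q=6400: TC = 35,500×€12.34 + (35,500/6400.0)×386 + (6400.0/2)×0.17×€12.34 = €446,924.05.
EOQ at €12.27 = 3624.7 < 13000, so use break Q=13000: TC = 35,500×€12.27 + (35,500/13000.0)×386 + (13000.0/2)×0.17×€12.27 = €450,197.43.
Lowest total cost among the candidates is at Q = 6400.0.

TC* ≈ €446,924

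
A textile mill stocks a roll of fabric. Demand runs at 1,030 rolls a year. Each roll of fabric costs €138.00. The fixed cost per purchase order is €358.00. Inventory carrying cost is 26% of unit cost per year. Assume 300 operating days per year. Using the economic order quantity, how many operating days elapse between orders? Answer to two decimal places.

T ≈ 41.76 days

Holding cost H = 0.26 × €138.00 = €35.8800 per unit per year.
The optimal lot size = √(2DS/H) = √(2 × 1,030 × 358 / 35.88) ≈ 143.37.
Cycle time = Q*/D × 300 = 143.37 / 1,030 × 300 ≈ 41.757 days.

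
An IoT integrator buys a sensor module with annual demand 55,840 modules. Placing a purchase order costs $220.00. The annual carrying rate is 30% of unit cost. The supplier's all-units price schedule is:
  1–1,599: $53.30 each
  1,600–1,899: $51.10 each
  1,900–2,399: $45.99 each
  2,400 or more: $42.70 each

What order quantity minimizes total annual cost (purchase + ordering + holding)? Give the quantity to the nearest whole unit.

Q* ≈ 2,400 modules

Holding cost per unit per year at price C is H = 0.30·C.
For each price level, check whether its EOQ is feasible; otherwise the best quantity at that price is the breakpoint.
EOQ at $53.30 = 1239.6 (feasible in tier 1): TC = 55,840×$53.30 + (55,840/1239.6)×220 + (1239.6/2)×0.30×$53.30 = $2,996,092.90.
EOQ at $51.10 = 1266.0 < 1600, so use break Q=1600: TC = 55,840×$51.10 + (55,840/1600.0)×220 + (1600.0/2)×0.30×$51.10 = $2,873,366.00.
EOQ at $45.99 = 1334.5 < 1900, so use break Q=1900: TC = 55,840×$45.99 + (55,840/1900.0)×220 + (1900.0/2)×0.30×$45.99 = $2,587,654.43.
EOQ at $42.70 = 1384.9 < 2400, so use break Q=2400: TC = 55,840×$42.70 + (55,840/2400.0)×220 + (2400.0/2)×0.30×$42.70 = $2,404,858.67.
Lowest total cost is $2,404,858.67 at Q = 2400.0.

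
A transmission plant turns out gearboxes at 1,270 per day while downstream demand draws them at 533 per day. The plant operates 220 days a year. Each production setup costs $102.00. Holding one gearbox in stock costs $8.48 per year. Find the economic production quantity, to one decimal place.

Annual demand D = 533 × 220 = 117,260.
Production build-up factor (1 − d/p) = 1 − 533/1,270 = 0.5803.
Q* = √(2DS / (H(1 − d/p))) = √(2 × 117,260 × 102 / (8.48 × 0.5803)).
= √(23,921,040 / 4.9211) ≈ 2204.754.

Q* ≈ 2,204.8 gearboxes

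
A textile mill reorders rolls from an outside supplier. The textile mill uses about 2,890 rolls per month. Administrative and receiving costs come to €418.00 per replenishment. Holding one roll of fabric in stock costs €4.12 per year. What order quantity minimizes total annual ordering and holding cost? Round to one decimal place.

Annual demand D = 2,890 × 12 = 34,680.
EOQ = √(2DS / H) = √(2 × 34,680 × 418 / 4.12).
= √(28,992,480 / 4.12) = √7,037,009.7087 ≈ 2652.736.

Q* ≈ 2,652.7 rolls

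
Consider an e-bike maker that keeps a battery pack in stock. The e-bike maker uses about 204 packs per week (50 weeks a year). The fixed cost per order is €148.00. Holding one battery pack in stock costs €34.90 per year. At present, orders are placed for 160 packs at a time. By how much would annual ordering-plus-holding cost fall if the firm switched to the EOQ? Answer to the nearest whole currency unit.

Extra cost ≈ €1,962 per year

Annual demand D = 204 × 50 = 10,200.
EOQ = √(2DS/H) = √(2 × 10,200 × 148 / 34.9) ≈ 294.13.
Cost at Q* = (D/Q*)S + (Q*/2)H = √(2DSH) ≈ €10,264.99.
Cost at Q = 160: (10,200/160)×148 + (160/2)×34.9 = €9,435.00 + €2,792.00 = €12,227.00.
Excess = €12,227.00 − €10,264.99 = €1,962.01.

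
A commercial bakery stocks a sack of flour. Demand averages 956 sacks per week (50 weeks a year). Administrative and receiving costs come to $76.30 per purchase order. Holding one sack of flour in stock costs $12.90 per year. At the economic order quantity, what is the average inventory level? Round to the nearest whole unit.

Average inventory ≈ 376 sacks

Annual demand D = 956 × 50 = 47,800.
Q* = √(2DS/H) = √(2 × 47,800 × 76.3 / 12.9) ≈ 751.96.
Average inventory = Q*/2 ≈ 751.96 / 2 = 375.981.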